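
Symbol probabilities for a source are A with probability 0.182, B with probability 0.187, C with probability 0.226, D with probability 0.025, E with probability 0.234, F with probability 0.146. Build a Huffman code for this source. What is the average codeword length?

2.524 bits/symbol

Repeatedly combine the two least-probable nodes; the expected code length is the sum of the merged weights.
merge 1/40 + 73/500 → 171/1000
merge 171/1000 + 91/500 → 353/1000
merge 187/1000 + 113/500 → 413/1000
merge 117/500 + 353/1000 → 587/1000
merge 413/1000 + 587/1000 → 1
L = 171/1000 + 353/1000 + 413/1000 + 587/1000 + 1 = 631/250 = 2.524 bits/symbol.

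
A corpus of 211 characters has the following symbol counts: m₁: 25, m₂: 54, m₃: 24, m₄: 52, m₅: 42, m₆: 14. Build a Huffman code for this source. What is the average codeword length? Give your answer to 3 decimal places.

Probabilities are the counts divided by 211.
Repeatedly combine the two least-probable nodes; the expected code length is the sum of the merged weights.
merge 14/211 + 24/211 → 38/211
merge 25/211 + 38/211 → 63/211
merge 42/211 + 52/211 → 94/211
merge 54/211 + 63/211 → 117/211
merge 94/211 + 117/211 → 1
L = 38/211 + 63/211 + 94/211 + 117/211 + 1 = 523/211 ≈ 2.479 bits/symbol.

2.479 bits/symbol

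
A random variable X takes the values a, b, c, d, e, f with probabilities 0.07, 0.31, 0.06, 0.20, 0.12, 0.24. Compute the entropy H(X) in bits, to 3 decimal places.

2.361 bits

H = −Σ pᵢ log₂ pᵢ.
−0.07·log₂(0.07) = 0.2686
−0.31·log₂(0.31) = 0.5238
−0.06·log₂(0.06) = 0.2435
−0.20·log₂(0.20) = 0.4644
−0.12·log₂(0.12) = 0.3671
−0.24·log₂(0.24) = 0.4941
Sum ≈ 2.3615 → 2.361 bits.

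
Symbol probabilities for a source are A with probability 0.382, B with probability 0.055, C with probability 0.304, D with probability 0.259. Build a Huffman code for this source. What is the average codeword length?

1.932 bits/symbol

Repeatedly combine the two least-probable nodes; the expected code length is the sum of the merged weights.
merge 11/200 + 259/1000 → 157/500
merge 38/125 + 157/500 → 309/500
merge 191/500 + 309/500 → 1
L = 157/500 + 309/500 + 1 = 483/250 = 1.932 bits/symbol.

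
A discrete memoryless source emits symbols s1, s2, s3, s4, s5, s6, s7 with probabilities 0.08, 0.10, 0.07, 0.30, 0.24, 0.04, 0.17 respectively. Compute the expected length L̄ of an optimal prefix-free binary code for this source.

2.57 bits/symbol

Repeatedly combine the two least-probable nodes; the expected code length is the sum of the merged weights.
merge 1/25 + 7/100 → 11/100
merge 2/25 + 1/10 → 9/50
merge 11/100 + 17/100 → 7/25
merge 9/50 + 6/25 → 21/50
merge 7/25 + 3/10 → 29/50
merge 21/50 + 29/50 → 1
L = 11/100 + 9/50 + 7/25 + 21/50 + 29/50 + 1 = 257/100 = 2.57 bits/symbol.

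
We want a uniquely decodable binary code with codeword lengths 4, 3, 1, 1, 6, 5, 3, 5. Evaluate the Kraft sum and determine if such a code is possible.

With common denominator 2^6 = 64: Σ 2^(−ℓᵢ) = 4/64 + 8/64 + 32/64 + 32/64 + 1/64 + 2/64 + 8/64 + 2/64 = 89/64 = 1.390625.
Kraft's inequality requires Σ ≤ 1; here Σ = 1.390625 > 1, so no such prefix code exists.

1.390625; no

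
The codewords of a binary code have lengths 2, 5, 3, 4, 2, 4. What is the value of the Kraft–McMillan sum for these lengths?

0.78125

With common denominator 2^5 = 32: Σ 2^(−ℓᵢ) = 8/32 + 1/32 + 4/32 + 2/32 + 8/32 + 2/32 = 25/32 = 0.78125.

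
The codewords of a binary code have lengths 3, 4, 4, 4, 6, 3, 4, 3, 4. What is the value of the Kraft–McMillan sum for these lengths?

With common denominator 2^6 = 64: Σ 2^(−ℓᵢ) = 8/64 + 4/64 + 4/64 + 4/64 + 1/64 + 8/64 + 4/64 + 8/64 + 4/64 = 45/64 = 0.703125.

0.703125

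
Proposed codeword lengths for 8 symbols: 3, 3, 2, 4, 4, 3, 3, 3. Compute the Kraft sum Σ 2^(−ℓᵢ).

1

With common denominator 2^4 = 16: Σ 2^(−ℓᵢ) = 2/16 + 2/16 + 4/16 + 1/16 + 1/16 + 2/16 + 2/16 + 2/16 = 16/16 = 1.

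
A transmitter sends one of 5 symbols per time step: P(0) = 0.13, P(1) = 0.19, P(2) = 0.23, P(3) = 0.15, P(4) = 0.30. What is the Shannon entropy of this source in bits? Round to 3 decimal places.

H = −Σ pᵢ log₂ pᵢ.
−0.13·log₂(0.13) = 0.3826
−0.19·log₂(0.19) = 0.4552
−0.23·log₂(0.23) = 0.4877
−0.15·log₂(0.15) = 0.4105
−0.30·log₂(0.30) = 0.5211
Sum ≈ 2.2572 → 2.257 bits.

2.257 bits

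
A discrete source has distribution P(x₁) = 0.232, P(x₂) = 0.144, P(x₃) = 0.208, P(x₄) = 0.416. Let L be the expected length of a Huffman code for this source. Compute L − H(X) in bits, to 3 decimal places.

0.047 bits

Entropy H = −Σ p log₂ p ≈ 1.8892 bits.
Huffman merges: 18/125+26/125→44/125; 29/125+44/125→73/125; 52/125+73/125→1. L = 242/125 ≈ 1.9360.
L − H = 1.9360 − 1.8892 = 0.047 bits.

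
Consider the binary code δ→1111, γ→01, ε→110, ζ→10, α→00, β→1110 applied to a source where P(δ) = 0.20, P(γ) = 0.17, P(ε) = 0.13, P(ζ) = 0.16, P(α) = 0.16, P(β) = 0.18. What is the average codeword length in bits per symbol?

2.89 bits/symbol

L̄ = Σ pᵢ·ℓᵢ = 0.20·4 + 0.17·2 + 0.13·3 + 0.16·2 + 0.16·2 + 0.18·4 = 2.89 bits/symbol.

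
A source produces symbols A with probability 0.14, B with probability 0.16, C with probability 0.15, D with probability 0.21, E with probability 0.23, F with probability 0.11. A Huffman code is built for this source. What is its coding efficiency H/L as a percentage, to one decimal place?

99.3%

Entropy H = −Σ p log₂ p ≈ 2.5414 bits.
Huffman merges: 11/100+7/50→1/4; 3/20+4/25→31/100; 21/100+23/100→11/25; 1/4+31/100→14/25; 11/25+14/25→1. L = 64/25 ≈ 2.5600.
Efficiency = H/L = 2.5414/2.5600 = 99.3%.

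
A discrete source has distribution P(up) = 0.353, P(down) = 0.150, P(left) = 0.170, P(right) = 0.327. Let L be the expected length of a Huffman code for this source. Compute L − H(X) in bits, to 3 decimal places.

Entropy H = −Σ p log₂ p ≈ 1.9028 bits.
Huffman merges: 3/20+17/100→8/25; 8/25+327/1000→647/1000; 353/1000+647/1000→1. L = 1967/1000 ≈ 1.9670.
L − H = 1.9670 − 1.9028 = 0.064 bits.

0.064 bits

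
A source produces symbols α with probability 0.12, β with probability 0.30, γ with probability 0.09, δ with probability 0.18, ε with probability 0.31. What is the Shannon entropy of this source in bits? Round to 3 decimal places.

H = −Σ pᵢ log₂ pᵢ.
−0.12·log₂(0.12) = 0.3671
−0.30·log₂(0.30) = 0.5211
−0.09·log₂(0.09) = 0.3127
−0.18·log₂(0.18) = 0.4453
−0.31·log₂(0.31) = 0.5238
Sum ≈ 2.1699 → 2.170 bits.

2.170 bits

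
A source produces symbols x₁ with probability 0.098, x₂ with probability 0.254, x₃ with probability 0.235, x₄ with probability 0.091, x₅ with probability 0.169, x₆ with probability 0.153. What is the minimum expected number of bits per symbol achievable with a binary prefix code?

Repeatedly combine the two least-probable nodes; the expected code length is the sum of the merged weights.
merge 91/1000 + 49/500 → 189/1000
merge 153/1000 + 169/1000 → 161/500
merge 189/1000 + 47/200 → 53/125
merge 127/500 + 161/500 → 72/125
merge 53/125 + 72/125 → 1
L = 189/1000 + 161/500 + 53/125 + 72/125 + 1 = 2511/1000 = 2.511 bits/symbol.

2.511 bits/symbol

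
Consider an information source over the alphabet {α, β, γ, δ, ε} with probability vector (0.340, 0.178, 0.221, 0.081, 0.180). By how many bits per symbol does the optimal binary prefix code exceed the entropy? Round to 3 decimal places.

0.066 bits

Entropy H = −Σ p log₂ p ≈ 2.1927 bits.
Huffman merges: 81/1000+89/500→259/1000; 9/50+221/1000→401/1000; 259/1000+17/50→599/1000; 401/1000+599/1000→1. L = 2259/1000 ≈ 2.2590.
L − H = 2.2590 − 2.1927 = 0.066 bits.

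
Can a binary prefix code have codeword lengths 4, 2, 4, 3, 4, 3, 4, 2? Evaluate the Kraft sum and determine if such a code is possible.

1; yes

With common denominator 2^4 = 16: Σ 2^(−ℓᵢ) = 1/16 + 4/16 + 1/16 + 2/16 + 1/16 + 2/16 + 1/16 + 4/16 = 16/16 = 1.
Kraft's inequality requires Σ ≤ 1; here Σ = 1 ≤ 1, so such a prefix code exists.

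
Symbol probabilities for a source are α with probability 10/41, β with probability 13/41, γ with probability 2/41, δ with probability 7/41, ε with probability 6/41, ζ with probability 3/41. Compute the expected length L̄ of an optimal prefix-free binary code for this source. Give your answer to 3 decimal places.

2.390 bits/symbol

Repeatedly combine the two least-probable nodes; the expected code length is the sum of the merged weights.
merge 2/41 + 3/41 → 5/41
merge 5/41 + 6/41 → 11/41
merge 7/41 + 10/41 → 17/41
merge 11/41 + 13/41 → 24/41
merge 17/41 + 24/41 → 1
L = 5/41 + 11/41 + 17/41 + 24/41 + 1 = 98/41 ≈ 2.390 bits/symbol.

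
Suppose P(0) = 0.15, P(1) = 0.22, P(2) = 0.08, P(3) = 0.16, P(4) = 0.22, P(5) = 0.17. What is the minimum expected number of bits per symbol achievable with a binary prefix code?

2.56 bits/symbol

Repeatedly combine the two least-probable nodes; the expected code length is the sum of the merged weights.
merge 2/25 + 3/20 → 23/100
merge 4/25 + 17/100 → 33/100
merge 11/50 + 11/50 → 11/25
merge 23/100 + 33/100 → 14/25
merge 11/25 + 14/25 → 1
L = 23/100 + 33/100 + 11/25 + 14/25 + 1 = 64/25 = 2.56 bits/symbol.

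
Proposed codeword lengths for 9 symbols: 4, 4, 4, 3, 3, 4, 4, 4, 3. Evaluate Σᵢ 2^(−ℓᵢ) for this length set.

0.75

With common denominator 2^4 = 16: Σ 2^(−ℓᵢ) = 1/16 + 1/16 + 1/16 + 2/16 + 2/16 + 1/16 + 1/16 + 1/16 + 2/16 = 12/16 = 0.75.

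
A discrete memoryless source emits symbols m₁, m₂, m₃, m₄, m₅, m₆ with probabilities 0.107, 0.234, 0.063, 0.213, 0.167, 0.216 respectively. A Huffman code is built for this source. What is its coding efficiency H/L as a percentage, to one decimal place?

98.5%

Entropy H = −Σ p log₂ p ≈ 2.4706 bits.
Huffman merges: 63/1000+107/1000→17/100; 167/1000+17/100→337/1000; 213/1000+27/125→429/1000; 117/500+337/1000→571/1000; 429/1000+571/1000→1. L = 2507/1000 ≈ 2.5070.
Efficiency = H/L = 2.4706/2.5070 = 98.5%.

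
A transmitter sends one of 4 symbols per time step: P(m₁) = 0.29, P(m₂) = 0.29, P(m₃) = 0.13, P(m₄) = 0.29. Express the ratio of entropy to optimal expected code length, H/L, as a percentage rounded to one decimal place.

Entropy H = −Σ p log₂ p ≈ 1.9364 bits.
Huffman merges: 13/100+29/100→21/50; 29/100+29/100→29/50; 21/50+29/50→1. L = 2 ≈ 2.0000.
Efficiency = H/L = 1.9364/2.0000 = 96.8%.

96.8%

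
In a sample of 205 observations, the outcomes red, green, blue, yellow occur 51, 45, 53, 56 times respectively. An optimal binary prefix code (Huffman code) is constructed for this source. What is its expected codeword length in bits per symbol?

2 bits/symbol

Probabilities are the counts divided by 205.
Repeatedly combine the two least-probable nodes; the expected code length is the sum of the merged weights.
merge 9/41 + 51/205 → 96/205
merge 53/205 + 56/205 → 109/205
merge 96/205 + 109/205 → 1
L = 96/205 + 109/205 + 1 = 2 bits/symbol.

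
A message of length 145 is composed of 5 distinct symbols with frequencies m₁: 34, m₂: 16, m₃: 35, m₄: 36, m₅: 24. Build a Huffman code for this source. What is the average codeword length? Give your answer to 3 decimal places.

2.276 bits/symbol

Probabilities are the counts divided by 145.
Repeatedly combine the two least-probable nodes; the expected code length is the sum of the merged weights.
merge 16/145 + 24/145 → 8/29
merge 34/145 + 7/29 → 69/145
merge 36/145 + 8/29 → 76/145
merge 69/145 + 76/145 → 1
L = 8/29 + 69/145 + 76/145 + 1 = 66/29 ≈ 2.276 bits/symbol.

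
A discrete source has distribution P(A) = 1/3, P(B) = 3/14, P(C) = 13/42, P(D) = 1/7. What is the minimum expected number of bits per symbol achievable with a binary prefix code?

2 bits/symbol

Repeatedly combine the two least-probable nodes; the expected code length is the sum of the merged weights.
merge 1/7 + 3/14 → 5/14
merge 13/42 + 1/3 → 9/14
merge 5/14 + 9/14 → 1
L = 5/14 + 9/14 + 1 = 2 bits/symbol.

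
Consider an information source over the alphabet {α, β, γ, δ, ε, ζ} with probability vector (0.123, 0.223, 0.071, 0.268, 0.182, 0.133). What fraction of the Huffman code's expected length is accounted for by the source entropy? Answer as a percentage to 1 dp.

Entropy H = −Σ p log₂ p ≈ 2.4691 bits.
Huffman merges: 71/1000+123/1000→97/500; 133/1000+91/500→63/200; 97/500+223/1000→417/1000; 67/250+63/200→583/1000; 417/1000+583/1000→1. L = 2509/1000 ≈ 2.5090.
Efficiency = H/L = 2.4691/2.5090 = 98.4%.

98.4%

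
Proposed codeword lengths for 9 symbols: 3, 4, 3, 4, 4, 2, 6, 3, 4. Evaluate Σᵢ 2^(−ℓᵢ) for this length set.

0.890625

With common denominator 2^6 = 64: Σ 2^(−ℓᵢ) = 8/64 + 4/64 + 8/64 + 4/64 + 4/64 + 16/64 + 1/64 + 8/64 + 4/64 = 57/64 = 0.890625.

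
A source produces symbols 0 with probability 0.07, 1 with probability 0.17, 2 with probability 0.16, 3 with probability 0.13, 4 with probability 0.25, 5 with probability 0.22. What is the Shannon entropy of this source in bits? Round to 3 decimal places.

H = −Σ pᵢ log₂ pᵢ.
−0.07·log₂(0.07) = 0.2686
−0.17·log₂(0.17) = 0.4346
−0.16·log₂(0.16) = 0.4230
−0.13·log₂(0.13) = 0.3826
−0.25·log₂(0.25) = 0.5000
−0.22·log₂(0.22) = 0.4806
Sum ≈ 2.4894 → 2.489 bits.

2.489 bits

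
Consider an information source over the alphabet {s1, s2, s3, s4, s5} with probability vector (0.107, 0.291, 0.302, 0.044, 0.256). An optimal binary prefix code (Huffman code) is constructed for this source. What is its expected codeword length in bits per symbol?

2.151 bits/symbol

Repeatedly combine the two least-probable nodes; the expected code length is the sum of the merged weights.
merge 11/250 + 107/1000 → 151/1000
merge 151/1000 + 32/125 → 407/1000
merge 291/1000 + 151/500 → 593/1000
merge 407/1000 + 593/1000 → 1
L = 151/1000 + 407/1000 + 593/1000 + 1 = 2151/1000 = 2.151 bits/symbol.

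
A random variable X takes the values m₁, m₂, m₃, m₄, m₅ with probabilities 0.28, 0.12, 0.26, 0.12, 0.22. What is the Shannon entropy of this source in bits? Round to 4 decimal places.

H = −Σ pᵢ log₂ pᵢ.
−0.28·log₂(0.28) = 0.5142
−0.12·log₂(0.12) = 0.3671
−0.26·log₂(0.26) = 0.5053
−0.12·log₂(0.12) = 0.3671
−0.22·log₂(0.22) = 0.4806
Sum ≈ 2.2342 → 2.2342 bits.

2.2342 bits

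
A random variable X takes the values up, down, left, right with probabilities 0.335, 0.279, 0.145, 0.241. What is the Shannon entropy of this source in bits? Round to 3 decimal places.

H = −Σ pᵢ log₂ pᵢ.
−0.335·log₂(0.335) = 0.5286
−0.279·log₂(0.279) = 0.5138
−0.145·log₂(0.145) = 0.4040
−0.241·log₂(0.241) = 0.4947
Sum ≈ 1.9411 → 1.941 bits.

1.941 bits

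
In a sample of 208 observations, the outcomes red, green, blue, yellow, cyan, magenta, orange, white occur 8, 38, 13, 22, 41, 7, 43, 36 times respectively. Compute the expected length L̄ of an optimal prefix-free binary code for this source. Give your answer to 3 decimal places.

2.803 bits/symbol

Probabilities are the counts divided by 208.
Repeatedly combine the two least-probable nodes; the expected code length is the sum of the merged weights.
merge 7/208 + 1/26 → 15/208
merge 1/16 + 15/208 → 7/52
merge 11/104 + 7/52 → 25/104
merge 9/52 + 19/104 → 37/104
merge 41/208 + 43/208 → 21/52
merge 25/104 + 37/104 → 31/52
merge 21/52 + 31/52 → 1
L = 15/208 + 7/52 + 25/104 + 37/104 + 21/52 + 31/52 + 1 = 583/208 ≈ 2.803 bits/symbol.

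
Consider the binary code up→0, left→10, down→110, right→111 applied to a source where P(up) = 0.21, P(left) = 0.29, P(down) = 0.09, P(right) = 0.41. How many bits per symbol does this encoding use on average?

L̄ = Σ pᵢ·ℓᵢ = 0.21·1 + 0.29·2 + 0.09·3 + 0.41·3 = 2.29 bits/symbol.

2.29 bits/symbol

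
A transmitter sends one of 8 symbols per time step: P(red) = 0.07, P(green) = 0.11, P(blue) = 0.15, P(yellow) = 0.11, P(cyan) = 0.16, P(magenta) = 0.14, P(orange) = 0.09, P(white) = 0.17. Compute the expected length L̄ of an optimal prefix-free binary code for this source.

Repeatedly combine the two least-probable nodes; the expected code length is the sum of the merged weights.
merge 7/100 + 9/100 → 4/25
merge 11/100 + 11/100 → 11/50
merge 7/50 + 3/20 → 29/100
merge 4/25 + 4/25 → 8/25
merge 17/100 + 11/50 → 39/100
merge 29/100 + 8/25 → 61/100
merge 39/100 + 61/100 → 1
L = 4/25 + 11/50 + 29/100 + 8/25 + 39/100 + 61/100 + 1 = 299/100 = 2.99 bits/symbol.

2.99 bits/symbol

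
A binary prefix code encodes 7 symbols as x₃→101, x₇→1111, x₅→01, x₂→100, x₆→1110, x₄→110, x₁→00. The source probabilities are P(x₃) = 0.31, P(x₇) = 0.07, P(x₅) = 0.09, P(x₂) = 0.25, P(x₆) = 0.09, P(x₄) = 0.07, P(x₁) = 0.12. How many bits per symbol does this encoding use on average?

L̄ = Σ pᵢ·ℓᵢ = 0.31·3 + 0.07·4 + 0.09·2 + 0.25·3 + 0.09·4 + 0.07·3 + 0.12·2 = 2.95 bits/symbol.

2.95 bits/symbol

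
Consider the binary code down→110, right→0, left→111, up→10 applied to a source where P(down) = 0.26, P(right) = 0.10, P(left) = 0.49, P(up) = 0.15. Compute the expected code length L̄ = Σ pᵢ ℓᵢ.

2.65 bits/symbol

L̄ = Σ pᵢ·ℓᵢ = 0.26·3 + 0.10·1 + 0.49·3 + 0.15·2 = 2.65 bits/symbol.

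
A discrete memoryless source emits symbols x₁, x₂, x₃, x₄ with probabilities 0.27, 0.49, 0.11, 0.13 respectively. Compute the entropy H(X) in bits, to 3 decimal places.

1.747 bits

H = −Σ pᵢ log₂ pᵢ.
−0.27·log₂(0.27) = 0.5100
−0.49·log₂(0.49) = 0.5043
−0.11·log₂(0.11) = 0.3503
−0.13·log₂(0.13) = 0.3826
Sum ≈ 1.7472 → 1.747 bits.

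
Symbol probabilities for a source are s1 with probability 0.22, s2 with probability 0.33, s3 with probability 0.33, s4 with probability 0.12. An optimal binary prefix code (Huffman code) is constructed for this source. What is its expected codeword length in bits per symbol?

Repeatedly combine the two least-probable nodes; the expected code length is the sum of the merged weights.
merge 3/25 + 11/50 → 17/50
merge 33/100 + 33/100 → 33/50
merge 17/50 + 33/50 → 1
L = 17/50 + 33/50 + 1 = 2 bits/symbol.

2 bits/symbol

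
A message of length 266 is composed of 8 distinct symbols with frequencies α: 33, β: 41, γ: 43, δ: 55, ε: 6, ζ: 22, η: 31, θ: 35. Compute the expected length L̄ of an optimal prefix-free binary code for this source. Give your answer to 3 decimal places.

Probabilities are the counts divided by 266.
Repeatedly combine the two least-probable nodes; the expected code length is the sum of the merged weights.
merge 3/133 + 11/133 → 2/19
merge 2/19 + 31/266 → 59/266
merge 33/266 + 5/38 → 34/133
merge 41/266 + 43/266 → 6/19
merge 55/266 + 59/266 → 3/7
merge 34/133 + 6/19 → 4/7
merge 3/7 + 4/7 → 1
L = 2/19 + 59/266 + 34/133 + 6/19 + 3/7 + 4/7 + 1 = 771/266 ≈ 2.898 bits/symbol.

2.898 bits/symbol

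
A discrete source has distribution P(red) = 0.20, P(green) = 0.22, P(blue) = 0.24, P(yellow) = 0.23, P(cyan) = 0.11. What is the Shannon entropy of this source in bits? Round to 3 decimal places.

2.277 bits

H = −Σ pᵢ log₂ pᵢ.
−0.20·log₂(0.20) = 0.4644
−0.22·log₂(0.22) = 0.4806
−0.24·log₂(0.24) = 0.4941
−0.23·log₂(0.23) = 0.4877
−0.11·log₂(0.11) = 0.3503
Sum ≈ 2.2770 → 2.277 bits.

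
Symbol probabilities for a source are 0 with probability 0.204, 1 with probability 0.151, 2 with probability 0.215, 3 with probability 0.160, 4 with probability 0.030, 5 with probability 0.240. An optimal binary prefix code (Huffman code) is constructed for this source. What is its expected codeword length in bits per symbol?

2.522 bits/symbol

Repeatedly combine the two least-probable nodes; the expected code length is the sum of the merged weights.
merge 3/100 + 151/1000 → 181/1000
merge 4/25 + 181/1000 → 341/1000
merge 51/250 + 43/200 → 419/1000
merge 6/25 + 341/1000 → 581/1000
merge 419/1000 + 581/1000 → 1
L = 181/1000 + 341/1000 + 419/1000 + 581/1000 + 1 = 1261/500 = 2.522 bits/symbol.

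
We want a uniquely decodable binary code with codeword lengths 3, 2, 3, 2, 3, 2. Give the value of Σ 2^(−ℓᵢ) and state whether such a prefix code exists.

With common denominator 2^3 = 8: Σ 2^(−ℓᵢ) = 1/8 + 2/8 + 1/8 + 2/8 + 1/8 + 2/8 = 9/8 = 1.125.
Kraft's inequality requires Σ ≤ 1; here Σ = 1.125 > 1, so no such prefix code exists.

1.125; no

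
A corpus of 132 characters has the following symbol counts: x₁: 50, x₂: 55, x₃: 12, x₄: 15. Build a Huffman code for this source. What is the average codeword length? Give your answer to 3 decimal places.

Probabilities are the counts divided by 132.
Repeatedly combine the two least-probable nodes; the expected code length is the sum of the merged weights.
merge 1/11 + 5/44 → 9/44
merge 9/44 + 25/66 → 7/12
merge 5/12 + 7/12 → 1
L = 9/44 + 7/12 + 1 = 59/33 ≈ 1.788 bits/symbol.

1.788 bits/symbol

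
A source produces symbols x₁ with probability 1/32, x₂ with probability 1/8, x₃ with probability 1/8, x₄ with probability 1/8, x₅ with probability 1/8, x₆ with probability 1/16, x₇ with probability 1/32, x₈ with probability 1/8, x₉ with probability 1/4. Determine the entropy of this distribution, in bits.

Each probability is a power of 1/2, so log₂(1/p) is an integer.
H = Σ p·log₂(1/p) = 1/32·5 + 1/8·3 + 1/8·3 + 1/8·3 + 1/8·3 + 1/16·4 + 1/32·5 + 1/8·3 + 1/4·2 = 2.9375 bits.

2.9375 bits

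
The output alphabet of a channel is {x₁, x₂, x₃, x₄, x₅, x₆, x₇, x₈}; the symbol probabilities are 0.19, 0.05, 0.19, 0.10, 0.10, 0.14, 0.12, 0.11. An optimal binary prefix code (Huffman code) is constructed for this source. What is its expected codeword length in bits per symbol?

Repeatedly combine the two least-probable nodes; the expected code length is the sum of the merged weights.
merge 1/20 + 1/10 → 3/20
merge 1/10 + 11/100 → 21/100
merge 3/25 + 7/50 → 13/50
merge 3/20 + 19/100 → 17/50
merge 19/100 + 21/100 → 2/5
merge 13/50 + 17/50 → 3/5
merge 2/5 + 3/5 → 1
L = 3/20 + 21/100 + 13/50 + 17/50 + 2/5 + 3/5 + 1 = 74/25 = 2.96 bits/symbol.

2.96 bits/symbol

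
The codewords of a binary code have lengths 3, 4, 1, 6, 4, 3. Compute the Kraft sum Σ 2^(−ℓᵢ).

With common denominator 2^6 = 64: Σ 2^(−ℓᵢ) = 8/64 + 4/64 + 32/64 + 1/64 + 4/64 + 8/64 = 57/64 = 0.890625.

0.890625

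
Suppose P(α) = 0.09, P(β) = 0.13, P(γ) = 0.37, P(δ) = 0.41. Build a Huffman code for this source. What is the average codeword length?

1.81 bits/symbol

Repeatedly combine the two least-probable nodes; the expected code length is the sum of the merged weights.
merge 9/100 + 13/100 → 11/50
merge 11/50 + 37/100 → 59/100
merge 41/100 + 59/100 → 1
L = 11/50 + 59/100 + 1 = 181/100 = 1.81 bits/symbol.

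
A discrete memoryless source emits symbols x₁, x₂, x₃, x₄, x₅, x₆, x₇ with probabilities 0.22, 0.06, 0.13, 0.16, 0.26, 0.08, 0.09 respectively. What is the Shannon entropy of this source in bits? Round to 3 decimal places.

H = −Σ pᵢ log₂ pᵢ.
−0.22·log₂(0.22) = 0.4806
−0.06·log₂(0.06) = 0.2435
−0.13·log₂(0.13) = 0.3826
−0.16·log₂(0.16) = 0.4230
−0.26·log₂(0.26) = 0.5053
−0.08·log₂(0.08) = 0.2915
−0.09·log₂(0.09) = 0.3127
Sum ≈ 2.6392 → 2.639 bits.

2.639 bits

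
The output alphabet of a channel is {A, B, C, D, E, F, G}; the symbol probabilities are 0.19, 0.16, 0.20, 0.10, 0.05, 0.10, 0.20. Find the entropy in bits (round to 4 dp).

2.6875 bits

H = −Σ pᵢ log₂ pᵢ.
−0.19·log₂(0.19) = 0.4552
−0.16·log₂(0.16) = 0.4230
−0.20·log₂(0.20) = 0.4644
−0.10·log₂(0.10) = 0.3322
−0.05·log₂(0.05) = 0.2161
−0.10·log₂(0.10) = 0.3322
−0.20·log₂(0.20) = 0.4644
Sum ≈ 2.6875 → 2.6875 bits.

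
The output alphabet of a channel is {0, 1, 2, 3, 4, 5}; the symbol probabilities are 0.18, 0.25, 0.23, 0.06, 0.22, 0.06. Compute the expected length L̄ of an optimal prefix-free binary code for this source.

2.42 bits/symbol

Repeatedly combine the two least-probable nodes; the expected code length is the sum of the merged weights.
merge 3/50 + 3/50 → 3/25
merge 3/25 + 9/50 → 3/10
merge 11/50 + 23/100 → 9/20
merge 1/4 + 3/10 → 11/20
merge 9/20 + 11/20 → 1
L = 3/25 + 3/10 + 9/20 + 11/20 + 1 = 121/50 = 2.42 bits/symbol.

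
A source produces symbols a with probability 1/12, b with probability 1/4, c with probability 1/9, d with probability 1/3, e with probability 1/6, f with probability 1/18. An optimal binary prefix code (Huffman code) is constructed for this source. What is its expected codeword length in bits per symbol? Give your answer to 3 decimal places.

Repeatedly combine the two least-probable nodes; the expected code length is the sum of the merged weights.
merge 1/18 + 1/12 → 5/36
merge 1/9 + 5/36 → 1/4
merge 1/6 + 1/4 → 5/12
merge 1/4 + 1/3 → 7/12
merge 5/12 + 7/12 → 1
L = 5/36 + 1/4 + 5/12 + 7/12 + 1 = 43/18 ≈ 2.389 bits/symbol.

2.389 bits/symbol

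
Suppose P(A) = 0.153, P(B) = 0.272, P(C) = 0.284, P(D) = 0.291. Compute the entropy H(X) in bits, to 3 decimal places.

H = −Σ pᵢ log₂ pᵢ.
−0.153·log₂(0.153) = 0.4144
−0.272·log₂(0.272) = 0.5109
−0.284·log₂(0.284) = 0.5158
−0.291·log₂(0.291) = 0.5182
Sum ≈ 1.9593 → 1.959 bits.

1.959 bits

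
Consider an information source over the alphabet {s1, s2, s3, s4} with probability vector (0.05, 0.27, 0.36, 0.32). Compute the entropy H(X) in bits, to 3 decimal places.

1.783 bits

H = −Σ pᵢ log₂ pᵢ.
−0.05·log₂(0.05) = 0.2161
−0.27·log₂(0.27) = 0.5100
−0.36·log₂(0.36) = 0.5306
−0.32·log₂(0.32) = 0.5260
Sum ≈ 1.7828 → 1.783 bits.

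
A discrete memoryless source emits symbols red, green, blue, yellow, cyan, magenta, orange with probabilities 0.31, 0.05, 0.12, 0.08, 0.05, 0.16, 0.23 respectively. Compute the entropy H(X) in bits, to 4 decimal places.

H = −Σ pᵢ log₂ pᵢ.
−0.31·log₂(0.31) = 0.5238
−0.05·log₂(0.05) = 0.2161
−0.12·log₂(0.12) = 0.3671
−0.08·log₂(0.08) = 0.2915
−0.05·log₂(0.05) = 0.2161
−0.16·log₂(0.16) = 0.4230
−0.23·log₂(0.23) = 0.4877
Sum ≈ 2.5252 → 2.5252 bits.

2.5252 bits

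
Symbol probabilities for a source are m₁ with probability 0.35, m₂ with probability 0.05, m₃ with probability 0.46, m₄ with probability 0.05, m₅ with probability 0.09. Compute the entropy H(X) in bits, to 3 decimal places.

1.790 bits

H = −Σ pᵢ log₂ pᵢ.
−0.35·log₂(0.35) = 0.5301
−0.05·log₂(0.05) = 0.2161
−0.46·log₂(0.46) = 0.5153
−0.05·log₂(0.05) = 0.2161
−0.09·log₂(0.09) = 0.3127
Sum ≈ 1.7903 → 1.790 bits.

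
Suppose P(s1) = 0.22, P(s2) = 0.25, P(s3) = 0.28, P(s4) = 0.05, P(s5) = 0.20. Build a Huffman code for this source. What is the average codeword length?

Repeatedly combine the two least-probable nodes; the expected code length is the sum of the merged weights.
merge 1/20 + 1/5 → 1/4
merge 11/50 + 1/4 → 47/100
merge 1/4 + 7/25 → 53/100
merge 47/100 + 53/100 → 1
L = 1/4 + 47/100 + 53/100 + 1 = 9/4 = 2.25 bits/symbol.

2.25 bits/symbol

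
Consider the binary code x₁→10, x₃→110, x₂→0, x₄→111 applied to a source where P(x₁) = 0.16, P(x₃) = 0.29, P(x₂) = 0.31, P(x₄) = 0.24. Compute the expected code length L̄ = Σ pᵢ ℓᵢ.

L̄ = Σ pᵢ·ℓᵢ = 0.16·2 + 0.29·3 + 0.31·1 + 0.24·3 = 2.22 bits/symbol.

2.22 bits/symbol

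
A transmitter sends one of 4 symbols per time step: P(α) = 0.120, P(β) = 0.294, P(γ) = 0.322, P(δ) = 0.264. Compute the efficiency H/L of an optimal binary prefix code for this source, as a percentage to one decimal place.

Entropy H = −Σ p log₂ p ≈ 1.9200 bits.
Huffman merges: 3/25+33/125→48/125; 147/500+161/500→77/125; 48/125+77/125→1. L = 2 ≈ 2.0000.
Efficiency = H/L = 1.9200/2.0000 = 96.0%.

96.0%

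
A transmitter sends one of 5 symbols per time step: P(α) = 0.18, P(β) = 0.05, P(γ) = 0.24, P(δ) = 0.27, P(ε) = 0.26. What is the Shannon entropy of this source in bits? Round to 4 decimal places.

2.1708 bits

H = −Σ pᵢ log₂ pᵢ.
−0.18·log₂(0.18) = 0.4453
−0.05·log₂(0.05) = 0.2161
−0.24·log₂(0.24) = 0.4941
−0.27·log₂(0.27) = 0.5100
−0.26·log₂(0.26) = 0.5053
Sum ≈ 2.1708 → 2.1708 bits.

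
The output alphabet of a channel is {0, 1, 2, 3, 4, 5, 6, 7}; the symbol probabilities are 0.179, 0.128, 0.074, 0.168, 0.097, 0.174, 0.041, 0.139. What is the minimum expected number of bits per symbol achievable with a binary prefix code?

2.936 bits/symbol

Repeatedly combine the two least-probable nodes; the expected code length is the sum of the merged weights.
merge 41/1000 + 37/500 → 23/200
merge 97/1000 + 23/200 → 53/250
merge 16/125 + 139/1000 → 267/1000
merge 21/125 + 87/500 → 171/500
merge 179/1000 + 53/250 → 391/1000
merge 267/1000 + 171/500 → 609/1000
merge 391/1000 + 609/1000 → 1
L = 23/200 + 53/250 + 267/1000 + 171/500 + 391/1000 + 609/1000 + 1 = 367/125 = 2.936 bits/symbol.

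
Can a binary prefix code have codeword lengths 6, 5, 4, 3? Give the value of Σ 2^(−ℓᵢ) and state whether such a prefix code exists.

0.234375; yes

With common denominator 2^6 = 64: Σ 2^(−ℓᵢ) = 1/64 + 2/64 + 4/64 + 8/64 = 15/64 = 0.234375.
Kraft's inequality requires Σ ≤ 1; here Σ = 0.234375 ≤ 1, so such a prefix code exists.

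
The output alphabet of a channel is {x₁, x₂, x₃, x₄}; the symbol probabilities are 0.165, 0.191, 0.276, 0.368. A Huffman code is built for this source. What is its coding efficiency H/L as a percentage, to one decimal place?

97.0%

Entropy H = −Σ p log₂ p ≈ 1.9284 bits.
Huffman merges: 33/200+191/1000→89/250; 69/250+89/250→79/125; 46/125+79/125→1. L = 497/250 ≈ 1.9880.
Efficiency = H/L = 1.9284/1.9880 = 97.0%.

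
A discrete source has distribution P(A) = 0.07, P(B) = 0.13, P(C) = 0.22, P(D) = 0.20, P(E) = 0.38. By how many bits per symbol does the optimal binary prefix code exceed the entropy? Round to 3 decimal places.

0.073 bits

Entropy H = −Σ p log₂ p ≈ 2.1266 bits.
Huffman merges: 7/100+13/100→1/5; 1/5+1/5→2/5; 11/50+19/50→3/5; 2/5+3/5→1. L = 11/5 ≈ 2.2000.
L − H = 2.2000 − 2.1266 = 0.073 bits.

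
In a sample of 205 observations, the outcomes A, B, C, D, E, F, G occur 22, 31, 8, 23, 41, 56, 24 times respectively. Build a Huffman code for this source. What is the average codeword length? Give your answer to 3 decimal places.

2.673 bits/symbol

Probabilities are the counts divided by 205.
Repeatedly combine the two least-probable nodes; the expected code length is the sum of the merged weights.
merge 8/205 + 22/205 → 6/41
merge 23/205 + 24/205 → 47/205
merge 6/41 + 31/205 → 61/205
merge 1/5 + 47/205 → 88/205
merge 56/205 + 61/205 → 117/205
merge 88/205 + 117/205 → 1
L = 6/41 + 47/205 + 61/205 + 88/205 + 117/205 + 1 = 548/205 ≈ 2.673 bits/symbol.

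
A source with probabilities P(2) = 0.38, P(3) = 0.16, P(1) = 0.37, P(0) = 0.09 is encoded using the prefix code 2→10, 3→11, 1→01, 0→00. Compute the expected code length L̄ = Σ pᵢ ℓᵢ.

L̄ = Σ pᵢ·ℓᵢ = 0.38·2 + 0.16·2 + 0.37·2 + 0.09·2 = 2 bits/symbol.

2 bits/symbol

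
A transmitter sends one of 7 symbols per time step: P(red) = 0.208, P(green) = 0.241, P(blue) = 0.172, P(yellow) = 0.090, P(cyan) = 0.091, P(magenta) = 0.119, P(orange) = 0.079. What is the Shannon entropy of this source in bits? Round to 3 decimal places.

2.685 bits

H = −Σ pᵢ log₂ pᵢ.
−0.208·log₂(0.208) = 0.4712
−0.241·log₂(0.241) = 0.4947
−0.172·log₂(0.172) = 0.4368
−0.090·log₂(0.090) = 0.3127
−0.091·log₂(0.091) = 0.3147
−0.119·log₂(0.119) = 0.3654
−0.079·log₂(0.079) = 0.2893
Sum ≈ 2.6848 → 2.685 bits.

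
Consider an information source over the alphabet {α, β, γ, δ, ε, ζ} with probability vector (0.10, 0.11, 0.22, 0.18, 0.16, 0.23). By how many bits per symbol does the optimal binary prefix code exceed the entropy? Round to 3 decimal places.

Entropy H = −Σ p log₂ p ≈ 2.5190 bits.
Huffman merges: 1/10+11/100→21/100; 4/25+9/50→17/50; 21/100+11/50→43/100; 23/100+17/50→57/100; 43/100+57/100→1. L = 51/20 ≈ 2.5500.
L − H = 2.5500 − 2.5190 = 0.031 bits.

0.031 bits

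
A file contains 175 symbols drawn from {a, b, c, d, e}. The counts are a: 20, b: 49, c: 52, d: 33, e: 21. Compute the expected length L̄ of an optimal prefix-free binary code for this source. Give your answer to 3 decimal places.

Probabilities are the counts divided by 175.
Repeatedly combine the two least-probable nodes; the expected code length is the sum of the merged weights.
merge 4/35 + 3/25 → 41/175
merge 33/175 + 41/175 → 74/175
merge 7/25 + 52/175 → 101/175
merge 74/175 + 101/175 → 1
L = 41/175 + 74/175 + 101/175 + 1 = 391/175 ≈ 2.234 bits/symbol.

2.234 bits/symbol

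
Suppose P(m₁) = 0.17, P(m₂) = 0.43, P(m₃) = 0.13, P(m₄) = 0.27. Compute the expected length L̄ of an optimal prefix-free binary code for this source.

1.87 bits/symbol

Repeatedly combine the two least-probable nodes; the expected code length is the sum of the merged weights.
merge 13/100 + 17/100 → 3/10
merge 27/100 + 3/10 → 57/100
merge 43/100 + 57/100 → 1
L = 3/10 + 57/100 + 1 = 187/100 = 1.87 bits/symbol.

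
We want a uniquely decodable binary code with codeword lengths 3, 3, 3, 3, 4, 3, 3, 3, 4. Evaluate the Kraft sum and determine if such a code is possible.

1; yes

With common denominator 2^4 = 16: Σ 2^(−ℓᵢ) = 2/16 + 2/16 + 2/16 + 2/16 + 1/16 + 2/16 + 2/16 + 2/16 + 1/16 = 16/16 = 1.
Kraft's inequality requires Σ ≤ 1; here Σ = 1 ≤ 1, so such a prefix code exists.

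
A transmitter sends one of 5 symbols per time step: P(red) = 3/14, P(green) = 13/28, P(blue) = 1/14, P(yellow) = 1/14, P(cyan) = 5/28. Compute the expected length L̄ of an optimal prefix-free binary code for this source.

2 bits/symbol

Repeatedly combine the two least-probable nodes; the expected code length is the sum of the merged weights.
merge 1/14 + 1/14 → 1/7
merge 1/7 + 5/28 → 9/28
merge 3/14 + 9/28 → 15/28
merge 13/28 + 15/28 → 1
L = 1/7 + 9/28 + 15/28 + 1 = 2 bits/symbol.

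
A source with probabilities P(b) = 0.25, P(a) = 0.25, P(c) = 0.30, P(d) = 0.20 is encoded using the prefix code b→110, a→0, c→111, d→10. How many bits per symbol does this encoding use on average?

L̄ = Σ pᵢ·ℓᵢ = 0.25·3 + 0.25·1 + 0.30·3 + 0.20·2 = 2.3 bits/symbol.

2.3 bits/symbol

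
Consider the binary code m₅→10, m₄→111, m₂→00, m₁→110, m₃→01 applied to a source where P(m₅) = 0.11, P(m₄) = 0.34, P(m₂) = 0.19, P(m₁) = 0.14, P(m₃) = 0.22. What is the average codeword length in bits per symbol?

2.48 bits/symbol

L̄ = Σ pᵢ·ℓᵢ = 0.11·2 + 0.34·3 + 0.19·2 + 0.14·3 + 0.22·2 = 2.48 bits/symbol.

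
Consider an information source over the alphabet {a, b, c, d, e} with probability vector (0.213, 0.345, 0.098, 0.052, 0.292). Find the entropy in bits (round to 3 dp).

H = −Σ pᵢ log₂ pᵢ.
−0.213·log₂(0.213) = 0.4752
−0.345·log₂(0.345) = 0.5297
−0.098·log₂(0.098) = 0.3284
−0.052·log₂(0.052) = 0.2218
−0.292·log₂(0.292) = 0.5186
Sum ≈ 2.0737 → 2.074 bits.

2.074 bits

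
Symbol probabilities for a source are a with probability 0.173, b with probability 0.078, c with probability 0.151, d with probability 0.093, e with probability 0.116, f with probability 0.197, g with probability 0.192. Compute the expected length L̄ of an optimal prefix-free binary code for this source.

Repeatedly combine the two least-probable nodes; the expected code length is the sum of the merged weights.
merge 39/500 + 93/1000 → 171/1000
merge 29/250 + 151/1000 → 267/1000
merge 171/1000 + 173/1000 → 43/125
merge 24/125 + 197/1000 → 389/1000
merge 267/1000 + 43/125 → 611/1000
merge 389/1000 + 611/1000 → 1
L = 171/1000 + 267/1000 + 43/125 + 389/1000 + 611/1000 + 1 = 1391/500 = 2.782 bits/symbol.

2.782 bits/symbol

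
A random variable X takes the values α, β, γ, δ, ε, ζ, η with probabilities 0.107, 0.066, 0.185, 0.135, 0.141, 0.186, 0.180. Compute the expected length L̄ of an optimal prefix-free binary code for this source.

Repeatedly combine the two least-probable nodes; the expected code length is the sum of the merged weights.
merge 33/500 + 107/1000 → 173/1000
merge 27/200 + 141/1000 → 69/250
merge 173/1000 + 9/50 → 353/1000
merge 37/200 + 93/500 → 371/1000
merge 69/250 + 353/1000 → 629/1000
merge 371/1000 + 629/1000 → 1
L = 173/1000 + 69/250 + 353/1000 + 371/1000 + 629/1000 + 1 = 1401/500 = 2.802 bits/symbol.

2.802 bits/symbol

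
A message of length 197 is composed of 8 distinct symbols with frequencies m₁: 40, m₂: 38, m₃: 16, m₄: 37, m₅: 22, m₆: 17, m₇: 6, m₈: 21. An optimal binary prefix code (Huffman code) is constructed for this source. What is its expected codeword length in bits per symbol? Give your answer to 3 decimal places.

2.909 bits/symbol

Probabilities are the counts divided by 197.
Repeatedly combine the two least-probable nodes; the expected code length is the sum of the merged weights.
merge 6/197 + 16/197 → 22/197
merge 17/197 + 21/197 → 38/197
merge 22/197 + 22/197 → 44/197
merge 37/197 + 38/197 → 75/197
merge 38/197 + 40/197 → 78/197
merge 44/197 + 75/197 → 119/197
merge 78/197 + 119/197 → 1
L = 22/197 + 38/197 + 44/197 + 75/197 + 78/197 + 119/197 + 1 = 573/197 ≈ 2.909 bits/symbol.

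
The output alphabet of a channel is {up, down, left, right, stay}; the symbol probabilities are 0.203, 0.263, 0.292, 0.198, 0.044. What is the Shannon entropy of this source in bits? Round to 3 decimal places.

H = −Σ pᵢ log₂ pᵢ.
−0.203·log₂(0.203) = 0.4670
−0.263·log₂(0.263) = 0.5068
−0.292·log₂(0.292) = 0.5186
−0.198·log₂(0.198) = 0.4626
−0.044·log₂(0.044) = 0.1983
Sum ≈ 2.1532 → 2.153 bits.

2.153 bits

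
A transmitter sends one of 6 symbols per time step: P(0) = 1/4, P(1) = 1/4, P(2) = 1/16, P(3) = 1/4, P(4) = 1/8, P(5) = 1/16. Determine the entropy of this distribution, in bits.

2.375 bits

Each probability is a power of 1/2, so log₂(1/p) is an integer.
H = Σ p·log₂(1/p) = 1/4·2 + 1/4·2 + 1/16·4 + 1/4·2 + 1/8·3 + 1/16·4 = 2.375 bits.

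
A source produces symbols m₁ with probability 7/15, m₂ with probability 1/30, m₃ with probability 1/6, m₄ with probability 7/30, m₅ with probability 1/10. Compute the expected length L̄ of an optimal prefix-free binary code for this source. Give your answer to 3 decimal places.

1.967 bits/symbol

Repeatedly combine the two least-probable nodes; the expected code length is the sum of the merged weights.
merge 1/30 + 1/10 → 2/15
merge 2/15 + 1/6 → 3/10
merge 7/30 + 3/10 → 8/15
merge 7/15 + 8/15 → 1
L = 2/15 + 3/10 + 8/15 + 1 = 59/30 ≈ 1.967 bits/symbol.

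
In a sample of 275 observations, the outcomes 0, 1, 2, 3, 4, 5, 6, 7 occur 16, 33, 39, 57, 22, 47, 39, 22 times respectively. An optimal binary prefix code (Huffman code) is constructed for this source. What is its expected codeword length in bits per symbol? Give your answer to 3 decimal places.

2.931 bits/symbol

Probabilities are the counts divided by 275.
Repeatedly combine the two least-probable nodes; the expected code length is the sum of the merged weights.
merge 16/275 + 2/25 → 38/275
merge 2/25 + 3/25 → 1/5
merge 38/275 + 39/275 → 7/25
merge 39/275 + 47/275 → 86/275
merge 1/5 + 57/275 → 112/275
merge 7/25 + 86/275 → 163/275
merge 112/275 + 163/275 → 1
L = 38/275 + 1/5 + 7/25 + 86/275 + 112/275 + 163/275 + 1 = 806/275 ≈ 2.931 bits/symbol.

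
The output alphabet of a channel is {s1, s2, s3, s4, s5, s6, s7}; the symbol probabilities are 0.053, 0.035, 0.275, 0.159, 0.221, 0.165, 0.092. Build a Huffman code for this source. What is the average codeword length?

Repeatedly combine the two least-probable nodes; the expected code length is the sum of the merged weights.
merge 7/200 + 53/1000 → 11/125
merge 11/125 + 23/250 → 9/50
merge 159/1000 + 33/200 → 81/250
merge 9/50 + 221/1000 → 401/1000
merge 11/40 + 81/250 → 599/1000
merge 401/1000 + 599/1000 → 1
L = 11/125 + 9/50 + 81/250 + 401/1000 + 599/1000 + 1 = 324/125 = 2.592 bits/symbol.

2.592 bits/symbol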